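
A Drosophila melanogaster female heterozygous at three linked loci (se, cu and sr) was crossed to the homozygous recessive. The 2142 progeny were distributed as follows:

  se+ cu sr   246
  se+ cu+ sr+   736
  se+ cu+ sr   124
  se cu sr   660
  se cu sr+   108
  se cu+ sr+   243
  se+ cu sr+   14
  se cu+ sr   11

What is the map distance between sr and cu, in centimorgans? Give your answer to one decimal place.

12.0 centimorgans

The two most frequent reciprocal classes, se+ cu+ sr+ and se cu sr, are the parental types, so the F1 was se+ cu+ sr+ / se cu sr.
The two rarest classes, se+ cu sr+ and se cu+ sr, are the double crossovers. Comparing them with the parentals, only the cu allele has switched, so cu is the middle locus and the order is se – cu – sr.
Crossovers in the cu–sr interval produce the single-crossover classes se+ cu+ sr and se cu sr+ (124 + 108 = 232) plus the double crossovers (25).
RF(cu–sr) = (232 + 25) / 2142 = 257/2142 = 0.1200 → 12.0 centimorgans.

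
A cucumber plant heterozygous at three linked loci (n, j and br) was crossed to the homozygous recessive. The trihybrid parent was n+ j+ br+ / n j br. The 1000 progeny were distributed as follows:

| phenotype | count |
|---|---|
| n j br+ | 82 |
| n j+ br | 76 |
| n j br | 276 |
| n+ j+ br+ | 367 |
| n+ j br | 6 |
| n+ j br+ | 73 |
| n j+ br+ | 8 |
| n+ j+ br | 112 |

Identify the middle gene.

The two rarest classes, n j+ br+ and n+ j br, are the double crossovers. Comparing them with the parentals, only the n allele has switched, so n is the middle locus and the order is j – n – br.

n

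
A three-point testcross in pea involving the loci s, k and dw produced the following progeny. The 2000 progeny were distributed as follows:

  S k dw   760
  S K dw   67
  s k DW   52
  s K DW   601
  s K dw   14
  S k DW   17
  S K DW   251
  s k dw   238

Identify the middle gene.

dw

The two most frequent reciprocal classes, s K DW and S k dw, are the parental types, so the F1 was s K DW / S k dw.
The two rarest classes, s K dw and S k DW, are the double crossovers. Comparing them with the parentals, only the dw allele has switched, so dw is the middle locus and the order is s – dw – k.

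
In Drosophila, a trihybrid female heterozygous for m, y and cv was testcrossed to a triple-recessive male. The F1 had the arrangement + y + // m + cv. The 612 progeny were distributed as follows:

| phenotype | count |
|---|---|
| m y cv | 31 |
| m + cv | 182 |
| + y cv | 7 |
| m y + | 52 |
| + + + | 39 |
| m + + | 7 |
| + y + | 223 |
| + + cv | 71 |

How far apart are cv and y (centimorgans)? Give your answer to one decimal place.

The two rarest classes, + y cv and m + +, are the double crossovers. Comparing them with the parentals, only the cv allele has switched, so cv is the middle locus and the order is y – cv – m.
Crossovers in the y–cv interval produce the single-crossover classes + + + and m y cv (39 + 31 = 70) plus the double crossovers (14).
RF(y–cv) = (70 + 14) / 612 = 84/612 = 0.1373 → 13.7 centimorgans.

13.7 centimorgans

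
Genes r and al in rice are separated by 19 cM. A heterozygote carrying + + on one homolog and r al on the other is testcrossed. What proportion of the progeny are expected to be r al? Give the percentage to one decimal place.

40.5%

A map distance of 19 cM corresponds to a recombination frequency of 0.190.
The F1 is + + / r al, so r al is a parental gamete class with expected frequency (1 − r)/2 = 0.810/2 = 0.4050.
That is 0.4050 = 40.5% of the progeny.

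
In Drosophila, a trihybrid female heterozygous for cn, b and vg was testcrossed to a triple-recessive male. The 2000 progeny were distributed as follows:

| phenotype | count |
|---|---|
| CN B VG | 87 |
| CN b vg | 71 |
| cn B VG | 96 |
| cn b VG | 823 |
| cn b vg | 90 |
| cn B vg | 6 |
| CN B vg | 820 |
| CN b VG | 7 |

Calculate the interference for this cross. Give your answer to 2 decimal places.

0.24

The two most frequent reciprocal classes, cn b VG and CN B vg, are the parental types, so the F1 was cn b VG / CN B vg.
The two rarest classes, CN b VG and cn B vg, are the double crossovers. Comparing them with the parentals, only the cn allele has switched, so cn is the middle locus and the order is b – cn – vg.
b–cn: (167 + 13)/2000 = 0.0900; cn–vg: (177 + 13)/2000 = 0.0950.
Expected DCO frequency = 0.0900 × 0.0950 ≈ 0.00855; observed = 13/2000 ≈ 0.00650.
Coefficient of coincidence = 0.00650/0.00855 ≈ 0.76; interference = 1 − 0.76 = 0.24.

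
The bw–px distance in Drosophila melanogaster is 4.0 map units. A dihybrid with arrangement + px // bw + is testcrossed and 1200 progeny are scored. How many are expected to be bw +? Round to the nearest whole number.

576

A map distance of 4.0 map units corresponds to a recombination frequency of 0.040.
The F1 is + px / bw +, so bw + is a parental gamete class with expected frequency (1 − r)/2 = 0.960/2 = 0.4800.
Expected number = 0.4800 × 1200 = 576.00 ≈ 576.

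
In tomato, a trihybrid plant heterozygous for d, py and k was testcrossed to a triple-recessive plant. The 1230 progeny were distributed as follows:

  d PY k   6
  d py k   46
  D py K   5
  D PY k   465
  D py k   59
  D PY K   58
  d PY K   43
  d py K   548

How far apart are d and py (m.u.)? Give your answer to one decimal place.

The two most frequent reciprocal classes, d py K and D PY k, are the parental types, so the F1 was d py K / D PY k.
The two rarest classes, D py K and d PY k, are the double crossovers. Comparing them with the parentals, only the d allele has switched, so d is the middle locus and the order is k – d – py.
Crossovers in the d–py interval produce the single-crossover classes d PY K and D py k (43 + 59 = 102) plus the double crossovers (11).
RF(d–py) = (102 + 11) / 1230 = 113/1230 = 0.0919 → 9.2 m.u.

9.2 m.u.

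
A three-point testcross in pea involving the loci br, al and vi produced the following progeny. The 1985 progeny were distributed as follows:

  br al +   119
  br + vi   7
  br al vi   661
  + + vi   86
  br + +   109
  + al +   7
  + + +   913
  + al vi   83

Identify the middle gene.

al

The two most frequent reciprocal classes, + + + and br al vi, are the parental types, so the F1 was + + + / br al vi.
The two rarest classes, + al + and br + vi, are the double crossovers. Comparing them with the parentals, only the al allele has switched, so al is the middle locus and the order is br – al – vi.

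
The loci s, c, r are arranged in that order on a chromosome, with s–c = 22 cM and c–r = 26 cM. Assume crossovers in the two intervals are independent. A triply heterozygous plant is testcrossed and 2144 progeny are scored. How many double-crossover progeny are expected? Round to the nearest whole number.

Map distances give recombination frequencies of 0.220 and 0.260 for the two intervals.
With no interference, expected double-crossover frequency = 0.220 × 0.260 = 0.05720.
Expected number = 0.05720 × 2144 = 122.64 ≈ 123.

123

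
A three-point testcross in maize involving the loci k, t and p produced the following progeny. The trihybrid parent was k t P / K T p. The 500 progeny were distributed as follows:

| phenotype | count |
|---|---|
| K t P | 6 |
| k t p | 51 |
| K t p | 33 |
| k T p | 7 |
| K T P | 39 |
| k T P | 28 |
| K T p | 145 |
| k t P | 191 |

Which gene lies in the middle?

k

The two rarest classes, K t P and k T p, are the double crossovers. Comparing them with the parentals, only the k allele has switched, so k is the middle locus and the order is t – k – p.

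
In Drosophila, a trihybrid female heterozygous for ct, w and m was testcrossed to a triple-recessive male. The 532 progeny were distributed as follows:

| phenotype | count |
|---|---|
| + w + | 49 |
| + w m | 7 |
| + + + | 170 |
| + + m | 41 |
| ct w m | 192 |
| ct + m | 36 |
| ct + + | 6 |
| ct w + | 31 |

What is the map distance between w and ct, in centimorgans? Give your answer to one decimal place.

The two most frequent reciprocal classes, ct w m and + + +, are the parental types, so the F1 was ct w m / + + +.
The two rarest classes, + w m and ct + +, are the double crossovers. Comparing them with the parentals, only the ct allele has switched, so ct is the middle locus and the order is m – ct – w.
Crossovers in the ct–w interval produce the single-crossover classes ct + m and + w + (36 + 49 = 85) plus the double crossovers (13).
RF(ct–w) = (85 + 13) / 532 = 98/532 = 0.1842 → 18.4 centimorgans.

18.4 centimorgans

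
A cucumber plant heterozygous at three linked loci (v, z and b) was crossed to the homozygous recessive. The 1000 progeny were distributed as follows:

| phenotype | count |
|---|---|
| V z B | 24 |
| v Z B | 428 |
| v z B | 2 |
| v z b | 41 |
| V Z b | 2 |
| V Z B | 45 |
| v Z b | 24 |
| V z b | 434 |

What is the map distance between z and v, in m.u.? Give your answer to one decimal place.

The two most frequent reciprocal classes, v Z B and V z b, are the parental types, so the F1 was v Z B / V z b.
The two rarest classes, v z B and V Z b, are the double crossovers. Comparing them with the parentals, only the z allele has switched, so z is the middle locus and the order is v – z – b.
Crossovers in the v–z interval produce the single-crossover classes V Z B and v z b (45 + 41 = 86) plus the double crossovers (4).
RF(v–z) = (86 + 4) / 1000 = 90/1000 = 0.0900 → 9.0 m.u.

9.0 m.u.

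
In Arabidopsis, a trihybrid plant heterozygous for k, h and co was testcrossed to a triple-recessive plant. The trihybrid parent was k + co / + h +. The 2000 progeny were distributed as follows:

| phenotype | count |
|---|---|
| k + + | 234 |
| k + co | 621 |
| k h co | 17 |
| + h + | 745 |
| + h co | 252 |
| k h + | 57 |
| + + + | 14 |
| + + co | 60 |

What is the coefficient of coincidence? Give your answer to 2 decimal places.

The two rarest classes, k h co and + + +, are the double crossovers. Comparing them with the parentals, only the h allele has switched, so h is the middle locus and the order is co – h – k.
co–h: (486 + 31)/2000 = 0.2585; h–k: (117 + 31)/2000 = 0.0740.
Expected DCO frequency = 0.2585 × 0.0740 ≈ 0.01913; observed = 31/2000 ≈ 0.01550.
Coefficient of coincidence = 0.01550/0.01913 ≈ 0.81.

0.81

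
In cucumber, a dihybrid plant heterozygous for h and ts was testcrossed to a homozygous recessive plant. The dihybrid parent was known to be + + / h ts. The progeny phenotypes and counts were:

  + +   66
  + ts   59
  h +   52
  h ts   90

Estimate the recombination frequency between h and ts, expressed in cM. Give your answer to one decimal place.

The recombinant classes are + ts and h +: 59 + 52 = 111.
Recombination frequency = 111/267 = 0.4157 ≈ 41.6%, i.e. 41.6 cM.

41.6 cM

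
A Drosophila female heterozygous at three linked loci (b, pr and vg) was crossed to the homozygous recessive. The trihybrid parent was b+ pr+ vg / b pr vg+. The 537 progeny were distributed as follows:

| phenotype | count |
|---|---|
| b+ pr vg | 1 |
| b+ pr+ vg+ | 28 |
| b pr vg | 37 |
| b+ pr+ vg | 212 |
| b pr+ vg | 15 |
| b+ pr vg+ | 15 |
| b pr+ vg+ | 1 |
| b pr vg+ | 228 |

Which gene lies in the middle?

The two rarest classes, b+ pr vg and b pr+ vg+, are the double crossovers. Comparing them with the parentals, only the pr allele has switched, so pr is the middle locus and the order is b – pr – vg.

pr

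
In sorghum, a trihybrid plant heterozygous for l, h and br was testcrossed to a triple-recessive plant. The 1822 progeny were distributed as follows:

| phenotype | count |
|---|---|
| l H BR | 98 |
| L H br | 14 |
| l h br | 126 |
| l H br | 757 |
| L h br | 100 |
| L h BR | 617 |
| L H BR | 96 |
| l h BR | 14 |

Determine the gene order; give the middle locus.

The two most frequent reciprocal classes, L h BR and l H br, are the parental types, so the F1 was L h BR / l H br.
The two rarest classes, l h BR and L H br, are the double crossovers. Comparing them with the parentals, only the l allele has switched, so l is the middle locus and the order is h – l – br.

l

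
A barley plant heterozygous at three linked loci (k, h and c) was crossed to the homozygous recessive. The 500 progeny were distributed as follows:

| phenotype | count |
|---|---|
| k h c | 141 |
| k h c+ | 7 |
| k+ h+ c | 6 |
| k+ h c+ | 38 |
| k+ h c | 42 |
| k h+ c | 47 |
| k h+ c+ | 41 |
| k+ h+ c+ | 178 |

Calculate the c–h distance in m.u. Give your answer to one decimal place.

19.6 m.u.

The two most frequent reciprocal classes, k h c and k+ h+ c+, are the parental types, so the F1 was k h c / k+ h+ c+.
The two rarest classes, k h c+ and k+ h+ c, are the double crossovers. Comparing them with the parentals, only the c allele has switched, so c is the middle locus and the order is k – c – h.
Crossovers in the c–h interval produce the single-crossover classes k h+ c and k+ h c+ (47 + 38 = 85) plus the double crossovers (13).
RF(c–h) = (85 + 13) / 500 = 98/500 = 0.1960 → 19.6 m.u.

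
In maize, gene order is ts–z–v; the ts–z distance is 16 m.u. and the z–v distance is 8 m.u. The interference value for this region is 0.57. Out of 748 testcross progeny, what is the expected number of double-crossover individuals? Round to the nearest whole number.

Map distances give recombination frequencies of 0.160 and 0.080 for the two intervals.
With interference 0.57 (so coincidence = 0.43), expected double-crossover frequency = 0.160 × 0.080 × 0.43 = 0.00550.
Expected number = 0.00550 × 748 = 4.12 ≈ 4.

4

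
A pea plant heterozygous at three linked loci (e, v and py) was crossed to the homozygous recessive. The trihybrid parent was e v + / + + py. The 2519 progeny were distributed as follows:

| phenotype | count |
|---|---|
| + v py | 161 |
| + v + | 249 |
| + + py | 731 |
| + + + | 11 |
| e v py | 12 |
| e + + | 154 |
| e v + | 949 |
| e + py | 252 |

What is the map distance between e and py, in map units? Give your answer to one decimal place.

The two rarest classes, e v py and + + +, are the double crossovers. Comparing them with the parentals, only the py allele has switched, so py is the middle locus and the order is v – py – e.
Crossovers in the py–e interval produce the single-crossover classes + v + and e + py (249 + 252 = 501) plus the double crossovers (23).
RF(py–e) = (501 + 23) / 2519 = 524/2519 = 0.2080 → 20.8 map units.

20.8 map units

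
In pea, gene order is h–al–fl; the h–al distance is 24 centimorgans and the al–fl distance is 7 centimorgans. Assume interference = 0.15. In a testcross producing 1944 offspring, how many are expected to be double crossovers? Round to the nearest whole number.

28

Map distances give recombination frequencies of 0.240 and 0.070 for the two intervals.
With interference 0.15 (so coincidence = 0.85), expected double-crossover frequency = 0.240 × 0.070 × 0.85 = 0.01428.
Expected number = 0.01428 × 1944 = 27.76 ≈ 28.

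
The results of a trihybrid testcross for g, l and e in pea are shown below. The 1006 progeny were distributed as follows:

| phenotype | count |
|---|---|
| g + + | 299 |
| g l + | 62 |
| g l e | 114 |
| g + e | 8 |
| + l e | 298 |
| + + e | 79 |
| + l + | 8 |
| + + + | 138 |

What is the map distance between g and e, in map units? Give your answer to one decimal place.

26.6 map units

The two most frequent reciprocal classes, + l e and g + +, are the parental types, so the F1 was + l e / g + +.
The two rarest classes, + l + and g + e, are the double crossovers. Comparing them with the parentals, only the e allele has switched, so e is the middle locus and the order is l – e – g.
Crossovers in the e–g interval produce the single-crossover classes g l e and + + + (114 + 138 = 252) plus the double crossovers (16).
RF(e–g) = (252 + 16) / 1006 = 268/1006 = 0.2664 → 26.6 map units.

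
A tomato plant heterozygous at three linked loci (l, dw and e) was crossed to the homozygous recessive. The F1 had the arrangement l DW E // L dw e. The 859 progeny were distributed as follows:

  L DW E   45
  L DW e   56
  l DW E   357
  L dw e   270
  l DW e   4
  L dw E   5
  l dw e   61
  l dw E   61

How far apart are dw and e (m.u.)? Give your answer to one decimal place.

14.7 m.u.

The two rarest classes, l DW e and L dw E, are the double crossovers. Comparing them with the parentals, only the e allele has switched, so e is the middle locus and the order is l – e – dw.
Crossovers in the e–dw interval produce the single-crossover classes l dw E and L DW e (61 + 56 = 117) plus the double crossovers (9).
RF(e–dw) = (117 + 9) / 859 = 126/859 = 0.1467 → 14.7 m.u.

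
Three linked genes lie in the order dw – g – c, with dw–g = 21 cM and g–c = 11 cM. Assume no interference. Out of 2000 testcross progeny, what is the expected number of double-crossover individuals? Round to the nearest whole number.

Map distances give recombination frequencies of 0.210 and 0.110 for the two intervals.
With no interference, expected double-crossover frequency = 0.210 × 0.110 = 0.02310.
Expected number = 0.02310 × 2000 = 46.20 ≈ 46.

46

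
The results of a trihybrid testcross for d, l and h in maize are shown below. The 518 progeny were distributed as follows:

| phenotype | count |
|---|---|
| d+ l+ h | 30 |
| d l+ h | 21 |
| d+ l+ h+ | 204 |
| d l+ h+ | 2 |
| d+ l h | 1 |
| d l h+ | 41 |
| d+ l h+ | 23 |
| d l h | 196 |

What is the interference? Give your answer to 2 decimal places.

The two most frequent reciprocal classes, d l h and d+ l+ h+, are the parental types, so the F1 was d l h / d+ l+ h+.
The two rarest classes, d+ l h and d l+ h+, are the double crossovers. Comparing them with the parentals, only the d allele has switched, so d is the middle locus and the order is l – d – h.
l–d: (44 + 3)/518 = 0.0907; d–h: (71 + 3)/518 = 0.1429.
Expected DCO frequency = 0.0907 × 0.1429 ≈ 0.01296; observed = 3/518 ≈ 0.00579.
Coefficient of coincidence = 0.00579/0.01296 ≈ 0.45; interference = 1 − 0.45 = 0.55.

0.55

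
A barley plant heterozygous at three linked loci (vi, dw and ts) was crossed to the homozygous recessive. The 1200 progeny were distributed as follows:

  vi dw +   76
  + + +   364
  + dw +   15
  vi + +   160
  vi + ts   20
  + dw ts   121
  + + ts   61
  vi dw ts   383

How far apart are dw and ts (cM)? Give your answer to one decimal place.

The two most frequent reciprocal classes, vi dw ts and + + +, are the parental types, so the F1 was vi dw ts / + + +.
The two rarest classes, vi + ts and + dw +, are the double crossovers. Comparing them with the parentals, only the dw allele has switched, so dw is the middle locus and the order is ts – dw – vi.
Crossovers in the ts–dw interval produce the single-crossover classes vi dw + and + + ts (76 + 61 = 137) plus the double crossovers (35).
RF(ts–dw) = (137 + 35) / 1200 = 172/1200 = 0.1433 → 14.3 cM.

14.3 cM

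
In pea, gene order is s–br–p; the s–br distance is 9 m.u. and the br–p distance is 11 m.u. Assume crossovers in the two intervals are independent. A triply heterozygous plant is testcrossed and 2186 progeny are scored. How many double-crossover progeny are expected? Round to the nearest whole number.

Map distances give recombination frequencies of 0.090 and 0.110 for the two intervals.
With no interference, expected double-crossover frequency = 0.090 × 0.110 = 0.00990.
Expected number = 0.00990 × 2186 = 21.64 ≈ 22.

22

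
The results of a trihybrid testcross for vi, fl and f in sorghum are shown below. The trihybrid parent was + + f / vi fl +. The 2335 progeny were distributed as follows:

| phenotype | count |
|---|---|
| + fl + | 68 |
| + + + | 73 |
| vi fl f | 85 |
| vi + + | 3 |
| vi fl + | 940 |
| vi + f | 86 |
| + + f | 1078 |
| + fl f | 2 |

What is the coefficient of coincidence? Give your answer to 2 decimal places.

The two rarest classes, + fl f and vi + +, are the double crossovers. Comparing them with the parentals, only the fl allele has switched, so fl is the middle locus and the order is vi – fl – f.
vi–fl: (154 + 5)/2335 = 0.0681; fl–f: (158 + 5)/2335 = 0.0698.
Expected DCO frequency = 0.0681 × 0.0698 ≈ 0.00475; observed = 5/2335 ≈ 0.00214.
Coefficient of coincidence = 0.00214/0.00475 ≈ 0.45.

0.45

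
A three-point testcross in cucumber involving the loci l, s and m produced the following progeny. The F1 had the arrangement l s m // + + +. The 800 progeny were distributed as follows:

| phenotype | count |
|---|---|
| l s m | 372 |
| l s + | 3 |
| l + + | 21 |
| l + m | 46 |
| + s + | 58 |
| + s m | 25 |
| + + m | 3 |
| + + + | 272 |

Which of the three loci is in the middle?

The two rarest classes, l s + and + + m, are the double crossovers. Comparing them with the parentals, only the m allele has switched, so m is the middle locus and the order is l – m – s.

m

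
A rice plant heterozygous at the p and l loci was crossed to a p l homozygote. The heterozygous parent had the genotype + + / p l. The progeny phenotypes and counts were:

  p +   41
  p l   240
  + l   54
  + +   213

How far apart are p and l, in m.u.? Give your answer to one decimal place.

17.3 m.u.

The recombinant classes are + l and p +: 54 + 41 = 95.
Recombination frequency = 95/548 = 0.1734 ≈ 17.3%, i.e. 17.3 m.u.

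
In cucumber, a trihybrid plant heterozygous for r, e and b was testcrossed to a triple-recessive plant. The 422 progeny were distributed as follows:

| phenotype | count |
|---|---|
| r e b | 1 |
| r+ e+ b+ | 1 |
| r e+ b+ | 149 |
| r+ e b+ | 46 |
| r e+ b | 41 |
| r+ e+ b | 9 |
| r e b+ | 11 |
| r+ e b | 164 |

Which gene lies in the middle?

r

The two most frequent reciprocal classes, r+ e b and r e+ b+, are the parental types, so the F1 was r+ e b / r e+ b+.
The two rarest classes, r e b and r+ e+ b+, are the double crossovers. Comparing them with the parentals, only the r allele has switched, so r is the middle locus and the order is e – r – b.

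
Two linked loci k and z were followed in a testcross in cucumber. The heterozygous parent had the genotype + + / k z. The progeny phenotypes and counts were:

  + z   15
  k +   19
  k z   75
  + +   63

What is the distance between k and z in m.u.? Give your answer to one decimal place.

19.8 m.u.

The recombinant classes are + z and k +: 15 + 19 = 34.
Recombination frequency = 34/172 = 0.1977 ≈ 19.8%, i.e. 19.8 m.u.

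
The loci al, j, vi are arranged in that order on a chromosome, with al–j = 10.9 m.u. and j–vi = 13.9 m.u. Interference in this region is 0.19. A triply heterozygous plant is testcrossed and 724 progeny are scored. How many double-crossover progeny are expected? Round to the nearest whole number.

9

Map distances give recombination frequencies of 0.109 and 0.139 for the two intervals.
With interference 0.19 (so coincidence = 0.81), expected double-crossover frequency = 0.109 × 0.139 × 0.81 = 0.01227.
Expected number = 0.01227 × 724 = 8.89 ≈ 9.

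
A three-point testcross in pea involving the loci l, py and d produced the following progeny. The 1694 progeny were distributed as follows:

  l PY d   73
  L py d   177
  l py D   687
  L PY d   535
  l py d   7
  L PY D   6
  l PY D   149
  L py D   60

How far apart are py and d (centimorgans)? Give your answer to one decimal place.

The two most frequent reciprocal classes, L PY d and l py D, are the parental types, so the F1 was L PY d / l py D.
The two rarest classes, L PY D and l py d, are the double crossovers. Comparing them with the parentals, only the d allele has switched, so d is the middle locus and the order is l – d – py.
Crossovers in the d–py interval produce the single-crossover classes L py d and l PY D (177 + 149 = 326) plus the double crossovers (13).
RF(d–py) = (326 + 13) / 1694 = 339/1694 = 0.2001 → 20.0 centimorgans.

20.0 centimorgans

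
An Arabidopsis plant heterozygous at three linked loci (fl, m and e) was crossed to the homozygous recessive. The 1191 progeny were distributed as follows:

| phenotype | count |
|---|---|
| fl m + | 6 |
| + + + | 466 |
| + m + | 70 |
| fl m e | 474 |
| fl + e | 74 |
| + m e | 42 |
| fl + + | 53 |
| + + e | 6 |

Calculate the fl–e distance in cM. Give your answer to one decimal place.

9.0 cM

The two most frequent reciprocal classes, fl m e and + + +, are the parental types, so the F1 was fl m e / + + +.
The two rarest classes, fl m + and + + e, are the double crossovers. Comparing them with the parentals, only the e allele has switched, so e is the middle locus and the order is m – e – fl.
Crossovers in the e–fl interval produce the single-crossover classes + m e and fl + + (42 + 53 = 95) plus the double crossovers (12).
RF(e–fl) = (95 + 12) / 1191 = 107/1191 = 0.0898 → 9.0 cM.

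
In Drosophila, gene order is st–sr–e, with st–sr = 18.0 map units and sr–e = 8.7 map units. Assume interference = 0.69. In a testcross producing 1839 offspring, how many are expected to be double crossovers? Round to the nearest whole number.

Map distances give recombination frequencies of 0.180 and 0.087 for the two intervals.
With interference 0.69 (so coincidence = 0.31), expected double-crossover frequency = 0.180 × 0.087 × 0.31 = 0.00485.
Expected number = 0.00485 × 1839 = 8.93 ≈ 9.

9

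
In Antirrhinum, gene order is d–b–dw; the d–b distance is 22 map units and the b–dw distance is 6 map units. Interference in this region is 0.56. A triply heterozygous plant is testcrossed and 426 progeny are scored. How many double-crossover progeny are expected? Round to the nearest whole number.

2

Map distances give recombination frequencies of 0.220 and 0.060 for the two intervals.
With interference 0.56 (so coincidence = 0.44), expected double-crossover frequency = 0.220 × 0.060 × 0.44 = 0.00581.
Expected number = 0.00581 × 426 = 2.47 ≈ 2.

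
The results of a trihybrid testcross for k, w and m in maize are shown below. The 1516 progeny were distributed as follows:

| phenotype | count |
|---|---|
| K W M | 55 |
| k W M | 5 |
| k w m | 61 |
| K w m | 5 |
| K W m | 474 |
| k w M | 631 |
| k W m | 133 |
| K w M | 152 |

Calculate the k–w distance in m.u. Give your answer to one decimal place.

The two most frequent reciprocal classes, k w M and K W m, are the parental types, so the F1 was k w M / K W m.
The two rarest classes, k W M and K w m, are the double crossovers. Comparing them with the parentals, only the w allele has switched, so w is the middle locus and the order is k – w – m.
Crossovers in the k–w interval produce the single-crossover classes K w M and k W m (152 + 133 = 285) plus the double crossovers (10).
RF(k–w) = (285 + 10) / 1516 = 295/1516 = 0.1946 → 19.5 m.u.

19.5 m.u.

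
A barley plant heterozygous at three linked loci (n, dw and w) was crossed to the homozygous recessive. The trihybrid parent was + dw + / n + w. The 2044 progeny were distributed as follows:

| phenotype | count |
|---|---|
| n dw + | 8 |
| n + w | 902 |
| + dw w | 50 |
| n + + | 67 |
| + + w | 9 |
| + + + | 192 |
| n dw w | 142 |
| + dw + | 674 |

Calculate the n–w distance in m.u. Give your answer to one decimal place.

The two rarest classes, n dw + and + + w, are the double crossovers. Comparing them with the parentals, only the n allele has switched, so n is the middle locus and the order is w – n – dw.
Crossovers in the w–n interval produce the single-crossover classes + dw w and n + + (50 + 67 = 117) plus the double crossovers (17).
RF(w–n) = (117 + 17) / 2044 = 134/2044 = 0.0656 → 6.6 m.u.

6.6 m.u.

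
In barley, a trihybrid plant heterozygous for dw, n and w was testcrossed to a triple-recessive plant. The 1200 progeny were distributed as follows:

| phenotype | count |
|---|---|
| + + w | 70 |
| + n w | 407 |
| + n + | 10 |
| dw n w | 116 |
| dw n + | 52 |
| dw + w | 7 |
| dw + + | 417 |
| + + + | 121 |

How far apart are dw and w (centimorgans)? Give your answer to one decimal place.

The two most frequent reciprocal classes, dw + + and + n w, are the parental types, so the F1 was dw + + / + n w.
The two rarest classes, dw + w and + n +, are the double crossovers. Comparing them with the parentals, only the w allele has switched, so w is the middle locus and the order is dw – w – n.
Crossovers in the dw–w interval produce the single-crossover classes + + + and dw n w (121 + 116 = 237) plus the double crossovers (17).
RF(dw–w) = (237 + 17) / 1200 = 254/1200 = 0.2117 → 21.2 centimorgans.

21.2 centimorgans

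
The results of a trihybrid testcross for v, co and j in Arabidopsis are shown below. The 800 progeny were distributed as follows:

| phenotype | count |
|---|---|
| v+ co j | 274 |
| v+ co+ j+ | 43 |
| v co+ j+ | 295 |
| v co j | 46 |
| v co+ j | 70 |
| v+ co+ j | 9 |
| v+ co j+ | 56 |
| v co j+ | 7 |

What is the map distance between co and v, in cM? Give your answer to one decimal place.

13.1 cM

The two most frequent reciprocal classes, v co+ j+ and v+ co j, are the parental types, so the F1 was v co+ j+ / v+ co j.
The two rarest classes, v co j+ and v+ co+ j, are the double crossovers. Comparing them with the parentals, only the co allele has switched, so co is the middle locus and the order is j – co – v.
Crossovers in the co–v interval produce the single-crossover classes v+ co+ j+ and v co j (43 + 46 = 89) plus the double crossovers (16).
RF(co–v) = (89 + 16) / 800 = 105/800 = 0.1313 → 13.1 cM.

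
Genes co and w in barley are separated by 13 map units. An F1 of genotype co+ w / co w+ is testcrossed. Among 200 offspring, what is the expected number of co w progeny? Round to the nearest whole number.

A map distance of 13 map units corresponds to a recombination frequency of 0.130.
The F1 is co+ w / co w+, so co w is a recombinant gamete class with expected frequency r/2 = 0.130/2 = 0.0650.
Expected number = 0.0650 × 200 = 13.00 ≈ 13.

13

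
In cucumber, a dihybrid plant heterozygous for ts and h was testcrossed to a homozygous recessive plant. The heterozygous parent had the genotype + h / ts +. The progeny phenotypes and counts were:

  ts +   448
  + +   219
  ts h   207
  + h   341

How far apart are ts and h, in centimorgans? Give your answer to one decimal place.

The recombinant classes are + + and ts h: 219 + 207 = 426.
Recombination frequency = 426/1215 = 0.3506 ≈ 35.1%, i.e. 35.1 centimorgans.

35.1 centimorgans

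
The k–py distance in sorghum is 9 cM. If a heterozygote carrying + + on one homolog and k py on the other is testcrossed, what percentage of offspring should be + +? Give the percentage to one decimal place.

45.5%

A map distance of 9 cM corresponds to a recombination frequency of 0.090.
The F1 is + + / k py, so + + is a parental gamete class with expected frequency (1 − r)/2 = 0.910/2 = 0.4550.
That is 0.4550 = 45.5% of the progeny.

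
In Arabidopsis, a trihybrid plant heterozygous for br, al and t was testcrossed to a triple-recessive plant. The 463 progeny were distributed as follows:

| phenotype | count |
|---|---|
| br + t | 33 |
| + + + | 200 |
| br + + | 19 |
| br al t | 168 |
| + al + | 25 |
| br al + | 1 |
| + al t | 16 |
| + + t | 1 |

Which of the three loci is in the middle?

t

The two most frequent reciprocal classes, br al t and + + +, are the parental types, so the F1 was br al t / + + +.
The two rarest classes, br al + and + + t, are the double crossovers. Comparing them with the parentals, only the t allele has switched, so t is the middle locus and the order is br – t – al.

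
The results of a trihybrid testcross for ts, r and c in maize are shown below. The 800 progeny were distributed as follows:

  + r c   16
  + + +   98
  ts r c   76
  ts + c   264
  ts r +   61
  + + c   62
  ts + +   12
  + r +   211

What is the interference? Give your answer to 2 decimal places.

The two most frequent reciprocal classes, ts + c and + r +, are the parental types, so the F1 was ts + c / + r +.
The two rarest classes, ts + + and + r c, are the double crossovers. Comparing them with the parentals, only the c allele has switched, so c is the middle locus and the order is ts – c – r.
ts–c: (123 + 28)/800 = 0.1888; c–r: (174 + 28)/800 = 0.2525.
Expected DCO frequency = 0.1888 × 0.2525 ≈ 0.04767; observed = 28/800 ≈ 0.03500.
Coefficient of coincidence = 0.03500/0.04767 ≈ 0.73; interference = 1 − 0.73 = 0.27.

0.27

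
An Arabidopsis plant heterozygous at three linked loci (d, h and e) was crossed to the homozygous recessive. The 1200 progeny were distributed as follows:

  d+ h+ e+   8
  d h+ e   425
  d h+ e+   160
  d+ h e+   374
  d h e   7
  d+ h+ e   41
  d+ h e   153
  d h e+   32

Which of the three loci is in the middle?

h

The two most frequent reciprocal classes, d h+ e and d+ h e+, are the parental types, so the F1 was d h+ e / d+ h e+.
The two rarest classes, d h e and d+ h+ e+, are the double crossovers. Comparing them with the parentals, only the h allele has switched, so h is the middle locus and the order is d – h – e.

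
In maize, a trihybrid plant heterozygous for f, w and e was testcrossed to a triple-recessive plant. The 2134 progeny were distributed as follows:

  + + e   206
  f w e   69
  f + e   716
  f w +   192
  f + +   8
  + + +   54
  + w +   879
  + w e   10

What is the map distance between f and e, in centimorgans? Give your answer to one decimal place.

19.5 centimorgans

The two most frequent reciprocal classes, f + e and + w +, are the parental types, so the F1 was f + e / + w +.
The two rarest classes, f + + and + w e, are the double crossovers. Comparing them with the parentals, only the e allele has switched, so e is the middle locus and the order is w – e – f.
Crossovers in the e–f interval produce the single-crossover classes + + e and f w + (206 + 192 = 398) plus the double crossovers (18).
RF(e–f) = (398 + 18) / 2134 = 416/2134 = 0.1949 → 19.5 centimorgans.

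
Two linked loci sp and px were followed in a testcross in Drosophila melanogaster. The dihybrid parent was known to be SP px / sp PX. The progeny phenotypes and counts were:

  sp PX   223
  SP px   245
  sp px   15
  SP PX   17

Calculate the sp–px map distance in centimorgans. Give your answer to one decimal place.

6.4 centimorgans

The recombinant classes are SP PX and sp px: 17 + 15 = 32.
Recombination frequency = 32/500 = 0.0640 ≈ 6.4%, i.e. 6.4 centimorgans.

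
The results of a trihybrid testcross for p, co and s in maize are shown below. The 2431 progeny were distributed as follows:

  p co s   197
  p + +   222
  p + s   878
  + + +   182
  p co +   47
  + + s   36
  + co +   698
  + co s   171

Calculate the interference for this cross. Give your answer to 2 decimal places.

0.08

The two most frequent reciprocal classes, + co + and p + s, are the parental types, so the F1 was + co + / p + s.
The two rarest classes, p co + and + + s, are the double crossovers. Comparing them with the parentals, only the p allele has switched, so p is the middle locus and the order is s – p – co.
s–p: (393 + 83)/2431 = 0.1958; p–co: (379 + 83)/2431 = 0.1900.
Expected DCO frequency = 0.1958 × 0.1900 ≈ 0.03720; observed = 83/2431 ≈ 0.03414.
Coefficient of coincidence = 0.03414/0.03720 ≈ 0.92; interference = 1 − 0.92 = 0.08.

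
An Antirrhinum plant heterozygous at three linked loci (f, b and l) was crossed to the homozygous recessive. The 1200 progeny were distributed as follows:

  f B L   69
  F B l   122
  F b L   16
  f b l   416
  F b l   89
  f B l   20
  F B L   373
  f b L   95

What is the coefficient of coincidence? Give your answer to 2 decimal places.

The two most frequent reciprocal classes, f b l and F B L, are the parental types, so the F1 was f b l / F B L.
The two rarest classes, f B l and F b L, are the double crossovers. Comparing them with the parentals, only the b allele has switched, so b is the middle locus and the order is f – b – l.
f–b: (158 + 36)/1200 = 0.1617; b–l: (217 + 36)/1200 = 0.2108.
Expected DCO frequency = 0.1617 × 0.2108 ≈ 0.03409; observed = 36/1200 ≈ 0.03000.
Coefficient of coincidence = 0.03000/0.03409 ≈ 0.88.

0.88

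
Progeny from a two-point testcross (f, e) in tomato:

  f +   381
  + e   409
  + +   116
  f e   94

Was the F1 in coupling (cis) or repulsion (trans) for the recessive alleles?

trans

The two most frequent classes are + e (409) and f + (381); these are the parental (non-recombinant) types.
So the F1 carried + e on one chromosome and f + on the other — the recessive alleles are on opposite chromosomes (trans / repulsion).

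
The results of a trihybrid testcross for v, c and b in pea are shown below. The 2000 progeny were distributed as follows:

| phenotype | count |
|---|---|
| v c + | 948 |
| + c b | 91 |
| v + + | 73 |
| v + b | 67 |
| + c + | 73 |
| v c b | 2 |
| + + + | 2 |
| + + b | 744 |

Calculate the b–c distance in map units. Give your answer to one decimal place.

The two most frequent reciprocal classes, + + b and v c +, are the parental types, so the F1 was + + b / v c +.
The two rarest classes, + + + and v c b, are the double crossovers. Comparing them with the parentals, only the b allele has switched, so b is the middle locus and the order is c – b – v.
Crossovers in the c–b interval produce the single-crossover classes + c b and v + + (91 + 73 = 164) plus the double crossovers (4).
RF(c–b) = (164 + 4) / 2000 = 168/2000 = 0.0840 → 8.4 map units.

8.4 map units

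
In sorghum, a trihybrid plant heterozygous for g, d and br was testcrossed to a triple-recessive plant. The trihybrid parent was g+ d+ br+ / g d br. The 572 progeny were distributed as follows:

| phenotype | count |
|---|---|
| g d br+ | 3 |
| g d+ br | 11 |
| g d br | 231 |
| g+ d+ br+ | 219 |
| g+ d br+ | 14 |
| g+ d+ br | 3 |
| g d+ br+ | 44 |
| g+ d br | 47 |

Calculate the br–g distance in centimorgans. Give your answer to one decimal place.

The two rarest classes, g+ d+ br and g d br+, are the double crossovers. Comparing them with the parentals, only the br allele has switched, so br is the middle locus and the order is g – br – d.
Crossovers in the g–br interval produce the single-crossover classes g d+ br+ and g+ d br (44 + 47 = 91) plus the double crossovers (6).
RF(g–br) = (91 + 6) / 572 = 97/572 = 0.1696 → 17.0 centimorgans.

17.0 centimorgans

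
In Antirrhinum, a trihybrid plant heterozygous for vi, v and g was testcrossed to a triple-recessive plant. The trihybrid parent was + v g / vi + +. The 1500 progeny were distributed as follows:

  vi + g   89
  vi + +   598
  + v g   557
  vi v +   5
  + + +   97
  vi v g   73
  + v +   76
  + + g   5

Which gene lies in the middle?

v

The two rarest classes, + + g and vi v +, are the double crossovers. Comparing them with the parentals, only the v allele has switched, so v is the middle locus and the order is vi – v – g.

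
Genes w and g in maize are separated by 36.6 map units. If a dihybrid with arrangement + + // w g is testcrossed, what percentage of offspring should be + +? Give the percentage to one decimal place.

A map distance of 36.6 map units corresponds to a recombination frequency of 0.366.
The F1 is + + / w g, so + + is a parental gamete class with expected frequency (1 − r)/2 = 0.634/2 = 0.3170.
That is 0.3170 = 31.7% of the progeny.

31.7%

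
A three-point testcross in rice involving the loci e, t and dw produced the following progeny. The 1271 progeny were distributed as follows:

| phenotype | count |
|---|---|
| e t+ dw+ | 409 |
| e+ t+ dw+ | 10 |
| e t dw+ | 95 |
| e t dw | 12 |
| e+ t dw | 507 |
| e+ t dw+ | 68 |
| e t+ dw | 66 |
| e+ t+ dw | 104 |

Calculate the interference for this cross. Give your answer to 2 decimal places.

0.19

The two most frequent reciprocal classes, e t+ dw+ and e+ t dw, are the parental types, so the F1 was e t+ dw+ / e+ t dw.
The two rarest classes, e+ t+ dw+ and e t dw, are the double crossovers. Comparing them with the parentals, only the e allele has switched, so e is the middle locus and the order is dw – e – t.
dw–e: (134 + 22)/1271 = 0.1227; e–t: (199 + 22)/1271 = 0.1739.
Expected DCO frequency = 0.1227 × 0.1739 ≈ 0.02134; observed = 22/1271 ≈ 0.01731.
Coefficient of coincidence = 0.01731/0.02134 ≈ 0.81; interference = 1 − 0.81 = 0.19.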